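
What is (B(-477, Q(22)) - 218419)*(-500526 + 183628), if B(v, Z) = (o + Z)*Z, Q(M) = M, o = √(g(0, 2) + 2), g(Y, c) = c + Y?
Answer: 69049222118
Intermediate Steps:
g(Y, c) = Y + c
o = 2 (o = √((0 + 2) + 2) = √(2 + 2) = √4 = 2)
B(v, Z) = Z*(2 + Z) (B(v, Z) = (2 + Z)*Z = Z*(2 + Z))
(B(-477, Q(22)) - 218419)*(-500526 + 183628) = (22*(2 + 22) - 218419)*(-500526 + 183628) = (22*24 - 218419)*(-316898) = (528 - 218419)*(-316898) = -217891*(-316898) = 69049222118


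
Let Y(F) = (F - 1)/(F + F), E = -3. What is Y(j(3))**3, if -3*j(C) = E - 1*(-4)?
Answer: 8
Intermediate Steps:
j(C) = -1/3 (j(C) = -(-3 - 1*(-4))/3 = -(-3 + 4)/3 = -1/3*1 = -1/3)
Y(F) = (-1 + F)/(2*F) (Y(F) = (-1 + F)/((2*F)) = (-1 + F)*(1/(2*F)) = (-1 + F)/(2*F))
Y(j(3))**3 = ((-1 - 1/3)/(2*(-1/3)))**3 = ((1/2)*(-3)*(-4/3))**3 = 2**3 = 8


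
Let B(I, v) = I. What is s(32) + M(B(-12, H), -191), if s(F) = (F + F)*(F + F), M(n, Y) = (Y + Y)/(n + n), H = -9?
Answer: 49343/12 ≈ 4111.9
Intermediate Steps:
M(n, Y) = Y/n (M(n, Y) = (2*Y)/((2*n)) = (2*Y)*(1/(2*n)) = Y/n)
s(F) = 4*F² (s(F) = (2*F)*(2*F) = 4*F²)
s(32) + M(B(-12, H), -191) = 4*32² - 191/(-12) = 4*1024 - 191*(-1/12) = 4096 + 191/12 = 49343/12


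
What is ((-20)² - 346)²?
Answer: 2916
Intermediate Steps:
((-20)² - 346)² = (400 - 346)² = 54² = 2916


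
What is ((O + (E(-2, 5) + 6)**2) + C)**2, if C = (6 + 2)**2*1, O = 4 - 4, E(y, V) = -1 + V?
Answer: 26896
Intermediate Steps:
O = 0
C = 64 (C = 8**2*1 = 64*1 = 64)
((O + (E(-2, 5) + 6)**2) + C)**2 = ((0 + ((-1 + 5) + 6)**2) + 64)**2 = ((0 + (4 + 6)**2) + 64)**2 = ((0 + 10**2) + 64)**2 = ((0 + 100) + 64)**2 = (100 + 64)**2 = 164**2 = 26896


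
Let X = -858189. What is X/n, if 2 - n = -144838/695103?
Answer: -596529748467/1535044 ≈ -3.8861e+5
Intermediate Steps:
n = 1535044/695103 (n = 2 - (-144838)/695103 = 2 - 1*(-144838/695103) = 2 + 144838/695103 = 1535044/695103 ≈ 2.2084)
X/n = -858189/1535044/695103 = -858189*695103/1535044 = -596529748467/1535044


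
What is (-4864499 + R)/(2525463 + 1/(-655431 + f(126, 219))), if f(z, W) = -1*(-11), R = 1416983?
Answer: -2259570936720/1655238959459 ≈ -1.3651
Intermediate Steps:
f(z, W) = 11
(-4864499 + R)/(2525463 + 1/(-655431 + f(126, 219))) = (-4864499 + 1416983)/(2525463 + 1/(-655431 + 11)) = -3447516/(2525463 + 1/(-655420)) = -3447516/(2525463 - 1/655420) = -3447516/1655238959459/655420 = -3447516*655420/1655238959459 = -2259570936720/1655238959459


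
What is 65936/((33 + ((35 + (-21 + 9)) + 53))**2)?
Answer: 65936/11881 ≈ 5.5497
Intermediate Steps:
65936/((33 + ((35 + (-21 + 9)) + 53))**2) = 65936/((33 + ((35 - 12) + 53))**2) = 65936/((33 + (23 + 53))**2) = 65936/((33 + 76)**2) = 65936/(109**2) = 65936/11881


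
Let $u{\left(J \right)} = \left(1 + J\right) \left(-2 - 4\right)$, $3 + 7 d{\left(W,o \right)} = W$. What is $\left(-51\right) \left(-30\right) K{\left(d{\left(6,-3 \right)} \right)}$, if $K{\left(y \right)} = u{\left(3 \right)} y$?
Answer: $- \frac{110160}{7} \approx -15737.0$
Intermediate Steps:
$d{\left(W,o \right)} = - \frac{3}{7} + \frac{W}{7}$
$u{\left(J \right)} = -6 - 6 J$ ($u{\left(J \right)} = \left(1 + J\right) \left(-6\right) = -6 - 6 J$)
$K{\left(y \right)} = - 24 y$ ($K{\left(y \right)} = \left(-6 - 18\right) y = - 24 y$)
$\left(-51\right) \left(-30\right) K{\left(d{\left(6,-3 \right)} \right)} = \left(-51\right) \left(-30\right) \left(- 24 \left(- \frac{3}{7} + \frac{1}{7} \cdot 6\right)\right) = 1530 \left(- 24 \left(- \frac{3}{7} + \frac{6}{7}\right)\right) = 1530 \left(\left(-24\right) \frac{3}{7}\right) = 1530 \left(- \frac{72}{7}\right) = - \frac{110160}{7}$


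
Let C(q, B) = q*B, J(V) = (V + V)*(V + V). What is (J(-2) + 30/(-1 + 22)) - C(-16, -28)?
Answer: -3014/7 ≈ -430.57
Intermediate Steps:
J(V) = 4*V² (J(V) = (2*V)*(2*V) = 4*V²)
C(q, B) = B*q
(J(-2) + 30/(-1 + 22)) - C(-16, -28) = (4*(-2)² + 30/(-1 + 22)) - (-28)*(-16) = (4*4 + 30/21) - 1*448 = (16 + 30*(1/21)) - 448 = (16 + 10/7) - 448 = 122/7 - 448 = -3014/7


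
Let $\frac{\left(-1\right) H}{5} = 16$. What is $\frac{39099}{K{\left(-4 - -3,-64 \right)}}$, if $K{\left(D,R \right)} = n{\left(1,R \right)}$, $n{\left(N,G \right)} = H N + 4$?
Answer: $- \frac{39099}{76} \approx -514.46$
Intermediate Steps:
$H = -80$ ($H = \left(-5\right) 16 = -80$)
$n{\left(N,G \right)} = 4 - 80 N$ ($n{\left(N,G \right)} = - 80 N + 4 = 4 - 80 N$)
$K{\left(D,R \right)} = -76$ ($K{\left(D,R \right)} = 4 - 80 = -76$)
$\frac{39099}{K{\left(-4 - -3,-64 \right)}} = \frac{39099}{-76} = 39099 \left(- \frac{1}{76}\right) = - \frac{39099}{76}$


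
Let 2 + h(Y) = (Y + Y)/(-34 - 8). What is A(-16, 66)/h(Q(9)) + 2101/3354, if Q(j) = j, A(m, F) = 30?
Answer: -668623/57018 ≈ -11.727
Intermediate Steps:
h(Y) = -2 - Y/21 (h(Y) = -2 + (Y + Y)/(-34 - 8) = -2 + (2*Y)/(-42) = -2 + (2*Y)*(-1/42) = -2 - Y/21)
A(-16, 66)/h(Q(9)) + 2101/3354 = 30/(-2 - 1/21*9) + 2101/3354 = 30/(-2 - 3/7) + 2101*(1/3354) = 30/(-17/7) + 2101/3354 = 30*(-7/17) + 2101/3354 = -210/17 + 2101/3354 = -668623/57018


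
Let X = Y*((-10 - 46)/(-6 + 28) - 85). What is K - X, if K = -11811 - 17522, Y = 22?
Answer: -27407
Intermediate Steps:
X = -1926 (X = 22*((-10 - 46)/(-6 + 28) - 85) = 22*(-56/22 - 85) = 22*(-56*1/22 - 85) = 22*(-28/11 - 85) = 22*(-963/11) = -1926)
K = -29333
K - X = -29333 - 1*(-1926) = -29333 + 1926 = -27407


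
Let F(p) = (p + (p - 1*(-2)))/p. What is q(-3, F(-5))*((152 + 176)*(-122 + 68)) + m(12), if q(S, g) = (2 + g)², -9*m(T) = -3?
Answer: -17216039/75 ≈ -2.2955e+5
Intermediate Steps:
m(T) = ⅓ (m(T) = -⅑*(-3) = ⅓)
F(p) = (2 + 2*p)/p (F(p) = (p + (p + 2))/p = (p + (2 + p))/p = (2 + 2*p)/p)
q(-3, F(-5))*((152 + 176)*(-122 + 68)) + m(12) = (2 + (2 + 2/(-5)))²*((152 + 176)*(-122 + 68)) + ⅓ = (2 + (2 + 2*(-⅕)))²*(328*(-54)) + ⅓ = (2 + (2 - ⅖))²*(-17712) + ⅓ = (2 + 8/5)²*(-17712) + ⅓ = (18/5)²*(-17712) + ⅓ = (324/25)*(-17712) + ⅓ = -5738688/25 + ⅓ = -17216039/75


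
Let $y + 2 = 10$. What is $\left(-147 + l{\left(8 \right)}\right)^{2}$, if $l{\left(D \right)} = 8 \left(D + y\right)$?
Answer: $361$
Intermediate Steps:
$y = 8$ ($y = -2 + 10 = 8$)
$l{\left(D \right)} = 64 + 8 D$ ($l{\left(D \right)} = 8 \left(D + 8\right) = 8 \left(8 + D\right) = 64 + 8 D$)
$\left(-147 + l{\left(8 \right)}\right)^{2} = \left(-147 + \left(64 + 8 \cdot 8\right)\right)^{2} = \left(-147 + \left(64 + 64\right)\right)^{2} = \left(-147 + 128\right)^{2} = \left(-19\right)^{2} = 361$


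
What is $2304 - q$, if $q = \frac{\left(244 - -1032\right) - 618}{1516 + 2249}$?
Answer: $\frac{8673902}{3765} \approx 2303.8$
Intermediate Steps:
$q = \frac{658}{3765}$ ($q = \frac{\left(244 + 1032\right) - 618}{3765} = \left(1276 - 618\right) \frac{1}{3765} = 658 \cdot \frac{1}{3765} = \frac{658}{3765} \approx 0.17477$)
$2304 - q = 2304 - \frac{658}{3765} = \frac{8673902}{3765}$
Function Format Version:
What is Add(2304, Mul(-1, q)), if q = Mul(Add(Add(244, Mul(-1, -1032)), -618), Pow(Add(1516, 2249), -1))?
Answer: Rational(8673902, 3765) ≈ 2303.8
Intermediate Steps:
q = Rational(658, 3765) (q = Mul(Add(Add(244, 1032), -618), Pow(3765, -1)) = Mul(Add(1276, -618), Rational(1, 3765)) = Mul(658, Rational(1, 3765)) = Rational(658, 3765) ≈ 0.17477)
Add(2304, Mul(-1, q)) = Add(2304, Mul(-1, Rational(658, 3765))) = Add(2304, Rational(-658, 3765)) = Rational(8673902, 3765)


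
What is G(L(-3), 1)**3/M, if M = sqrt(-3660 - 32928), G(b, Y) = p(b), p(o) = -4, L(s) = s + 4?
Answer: 32*I*sqrt(9147)/9147 ≈ 0.33459*I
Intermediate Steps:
L(s) = 4 + s
G(b, Y) = -4
M = 2*I*sqrt(9147) (M = sqrt(-36588) = 2*I*sqrt(9147) ≈ 191.28*I)
G(L(-3), 1)**3/M = (-4)**3/((2*I*sqrt(9147))) = -(-32)*I*sqrt(9147)/9147 = 32*I*sqrt(9147)/9147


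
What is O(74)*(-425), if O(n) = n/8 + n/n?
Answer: -17425/4 ≈ -4356.3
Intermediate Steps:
O(n) = 1 + n/8 (O(n) = n*(⅛) + 1 = n/8 + 1 = 1 + n/8)
O(74)*(-425) = (1 + (⅛)*74)*(-425) = (1 + 37/4)*(-425) = (41/4)*(-425) = -17425/4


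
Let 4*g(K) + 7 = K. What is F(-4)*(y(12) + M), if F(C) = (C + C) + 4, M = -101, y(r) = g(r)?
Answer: 399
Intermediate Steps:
g(K) = -7/4 + K/4
y(r) = -7/4 + r/4
F(C) = 4 + 2*C (F(C) = 2*C + 4 = 4 + 2*C)
F(-4)*(y(12) + M) = (4 + 2*(-4))*((-7/4 + (1/4)*12) - 101) = (4 - 8)*((-7/4 + 3) - 101) = -4*(5/4 - 101) = -4*(-399/4) = 399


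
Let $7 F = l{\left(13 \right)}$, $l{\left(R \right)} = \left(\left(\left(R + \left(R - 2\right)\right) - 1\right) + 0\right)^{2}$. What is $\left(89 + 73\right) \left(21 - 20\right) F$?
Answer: $\frac{85698}{7} \approx 12243.0$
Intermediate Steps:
$l{\left(R \right)} = \left(-3 + 2 R\right)^{2}$ ($l{\left(R \right)} = \left(\left(\left(R + \left(R - 2\right)\right) - 1\right) + 0\right)^{2} = \left(\left(\left(R + \left(-2 + R\right)\right) - 1\right) + 0\right)^{2} = \left(\left(\left(-2 + 2 R\right) - 1\right) + 0\right)^{2} = \left(\left(-3 + 2 R\right) + 0\right)^{2} = \left(-3 + 2 R\right)^{2}$)
$F = \frac{529}{7}$ ($F = \frac{\left(-3 + 2 \cdot 13\right)^{2}}{7} = \frac{\left(-3 + 26\right)^{2}}{7} = \frac{23^{2}}{7} = \frac{1}{7} \cdot 529 = \frac{529}{7} \approx 75.571$)
$\left(89 + 73\right) \left(21 - 20\right) F = \left(89 + 73\right) \left(21 - 20\right) \frac{529}{7} = 162 \cdot 1 \cdot \frac{529}{7} = 162 \cdot \frac{529}{7} = \frac{85698}{7}$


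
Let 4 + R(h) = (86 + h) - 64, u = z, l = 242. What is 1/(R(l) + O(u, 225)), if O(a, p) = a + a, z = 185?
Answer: 1/630 ≈ 0.0015873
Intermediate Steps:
u = 185
O(a, p) = 2*a
R(h) = 18 + h (R(h) = -4 + ((86 + h) - 64) = -4 + (22 + h) = 18 + h)
1/(R(l) + O(u, 225)) = 1/((18 + 242) + 2*185) = 1/(260 + 370) = 1/630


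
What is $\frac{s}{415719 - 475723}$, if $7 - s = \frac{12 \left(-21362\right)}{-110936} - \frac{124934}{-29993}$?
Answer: $- \frac{54466260}{6239109877931} \approx -8.7298 \cdot 10^{-6}$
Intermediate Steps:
$s = \frac{217865040}{415912931}$ ($s = 7 - \left(\frac{12 \left(-21362\right)}{-110936} - \frac{124934}{-29993}\right) = 7 - \left(\left(-256344\right) \left(- \frac{1}{110936}\right) - - \frac{124934}{29993}\right) = 7 - \left(\frac{32043}{13867} + \frac{124934}{29993}\right) = 7 - \frac{2693525477}{415912931} = \frac{217865040}{415912931} \approx 0.52382$)
$\frac{s}{415719 - 475723} = \frac{217865040}{415912931 \left(415719 - 475723\right)} = \frac{217865040}{415912931 \left(-60004\right)} = \frac{217865040}{415912931} \left(- \frac{1}{60004}\right) = - \frac{54466260}{6239109877931}$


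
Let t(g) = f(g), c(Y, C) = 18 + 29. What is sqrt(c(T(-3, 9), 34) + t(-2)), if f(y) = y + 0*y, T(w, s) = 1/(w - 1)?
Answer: 3*sqrt(5) ≈ 6.7082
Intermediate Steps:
T(w, s) = 1/(-1 + w)
c(Y, C) = 47
f(y) = y (f(y) = y + 0 = y)
t(g) = g
sqrt(c(T(-3, 9), 34) + t(-2)) = sqrt(47 - 2) = sqrt(45) = 3*sqrt(5)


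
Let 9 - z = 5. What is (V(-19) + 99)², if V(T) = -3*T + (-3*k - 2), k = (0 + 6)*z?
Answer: 6724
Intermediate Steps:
z = 4 (z = 9 - 1*5 = 9 - 5 = 4)
k = 24 (k = (0 + 6)*4 = 6*4 = 24)
V(T) = -74 - 3*T (V(T) = -3*T + (-3*24 - 2) = -3*T + (-72 - 2) = -3*T - 74 = -74 - 3*T)
(V(-19) + 99)² = ((-74 - 3*(-19)) + 99)² = ((-74 + 57) + 99)² = (-17 + 99)² = 82² = 6724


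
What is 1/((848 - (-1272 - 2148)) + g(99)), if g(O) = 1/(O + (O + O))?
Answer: 297/1267597 ≈ 0.00023430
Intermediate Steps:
g(O) = 1/(3*O) (g(O) = 1/(O + 2*O) = 1/(3*O))
1/((848 - (-1272 - 2148)) + g(99)) = 1/((848 - (-1272 - 2148)) + (⅓)/99) = 1/((848 - 1*(-3420)) + (⅓)*(1/99)) = 1/((848 + 3420) + 1/297) = 1/(4268 + 1/297) = 1/(1267597/297) = 297/1267597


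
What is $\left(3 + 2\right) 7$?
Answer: $35$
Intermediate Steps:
$\left(3 + 2\right) 7 = 5 \cdot 7 = 35$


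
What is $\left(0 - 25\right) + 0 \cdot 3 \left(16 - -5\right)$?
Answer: $-25$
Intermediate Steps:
$\left(0 - 25\right) + 0 \cdot 3 \left(16 - -5\right) = -25 + 0 \left(16 + 5\right) = -25 + 0 \cdot 21 = -25 + 0 = -25$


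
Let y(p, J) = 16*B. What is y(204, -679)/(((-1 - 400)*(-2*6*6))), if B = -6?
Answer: -4/1203 ≈ -0.0033250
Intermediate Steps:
y(p, J) = -96 (y(p, J) = 16*(-6) = -96)
y(204, -679)/(((-1 - 400)*(-2*6*6))) = -96*(-1/(72*(-1 - 400))) = -96/((-(-4812)*6)) = -96/((-401*(-72))) = -96/28872 = -96*1/28872 = -4/1203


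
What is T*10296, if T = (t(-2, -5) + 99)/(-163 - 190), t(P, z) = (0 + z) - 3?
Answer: -936936/353 ≈ -2654.2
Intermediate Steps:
t(P, z) = -3 + z (t(P, z) = z - 3 = -3 + z)
T = -91/353 (T = ((-3 - 5) + 99)/(-163 - 190) = (-8 + 99)/(-353) = 91*(-1/353) = -91/353 ≈ -0.25779)
T*10296 = -91/353*10296 = -936936/353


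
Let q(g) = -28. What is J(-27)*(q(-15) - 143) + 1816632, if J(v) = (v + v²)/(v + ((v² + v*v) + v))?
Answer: 3633093/2 ≈ 1.8165e+6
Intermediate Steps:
J(v) = (v + v²)/(2*v + 2*v²) (J(v) = (v + v²)/(v + ((v² + v²) + v)) = (v + v²)/(v + (2*v² + v)) = (v + v²)/(v + (v + 2*v²)) = (v + v²)/(2*v + 2*v²))
J(-27)*(q(-15) - 143) + 1816632 = (-28 - 143)/2 + 1816632 = (½)*(-171) + 1816632 = -171/2 + 1816632 = 3633093/2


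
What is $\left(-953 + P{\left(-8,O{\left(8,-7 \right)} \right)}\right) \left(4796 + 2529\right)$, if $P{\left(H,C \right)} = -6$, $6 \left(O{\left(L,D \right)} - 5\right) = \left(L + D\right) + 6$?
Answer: $-7024675$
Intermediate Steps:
$O{\left(L,D \right)} = 6 + \frac{D}{6} + \frac{L}{6}$ ($O{\left(L,D \right)} = 5 + \frac{\left(L + D\right) + 6}{6} = 5 + \frac{\left(D + L\right) + 6}{6} = 5 + \frac{6 + D + L}{6} = 5 + \left(1 + \frac{D}{6} + \frac{L}{6}\right) = 6 + \frac{D}{6} + \frac{L}{6}$)
$\left(-953 + P{\left(-8,O{\left(8,-7 \right)} \right)}\right) \left(4796 + 2529\right) = \left(-953 - 6\right) \left(4796 + 2529\right) = \left(-959\right) 7325 = -7024675$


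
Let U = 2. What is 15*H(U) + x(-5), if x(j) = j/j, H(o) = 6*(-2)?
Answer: -179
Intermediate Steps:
H(o) = -12
x(j) = 1
15*H(U) + x(-5) = 15*(-12) + 1 = -180 + 1 = -179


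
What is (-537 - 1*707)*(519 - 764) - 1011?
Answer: 303769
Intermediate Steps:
(-537 - 1*707)*(519 - 764) - 1011 = (-537 - 707)*(-245) - 1011 = -1244*(-245) - 1011 = 304780 - 1011 = 303769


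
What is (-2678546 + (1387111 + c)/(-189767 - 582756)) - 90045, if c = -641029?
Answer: -2138800971175/772523 ≈ -2.7686e+6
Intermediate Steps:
(-2678546 + (1387111 + c)/(-189767 - 582756)) - 90045 = (-2678546 + (1387111 - 641029)/(-189767 - 582756)) - 90045 = (-2678546 + 746082/(-772523)) - 90045 = (-2678546 + 746082*(-1/772523)) - 90045 = (-2678546 - 746082/772523) - 90045 = -2069239137640/772523 - 90045 = -2138800971175/772523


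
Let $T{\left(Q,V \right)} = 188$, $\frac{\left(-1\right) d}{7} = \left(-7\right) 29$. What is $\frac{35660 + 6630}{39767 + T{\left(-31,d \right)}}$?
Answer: $\frac{8458}{7991} \approx 1.0584$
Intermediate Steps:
$d = 1421$ ($d = - 7 \left(\left(-7\right) 29\right) = \left(-7\right) \left(-203\right) = 1421$)
$\frac{35660 + 6630}{39767 + T{\left(-31,d \right)}} = \frac{35660 + 6630}{39767 + 188} = \frac{42290}{39955} = 42290 \cdot \frac{1}{39955} = \frac{8458}{7991}$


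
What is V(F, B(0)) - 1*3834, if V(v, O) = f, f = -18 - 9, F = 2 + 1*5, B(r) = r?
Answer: -3861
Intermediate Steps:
F = 7 (F = 2 + 5 = 7)
f = -27
V(v, O) = -27
V(F, B(0)) - 1*3834 = -27 - 1*3834 = -27 - 3834 = -3861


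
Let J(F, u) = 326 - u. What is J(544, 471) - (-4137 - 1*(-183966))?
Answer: -179974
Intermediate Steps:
J(544, 471) - (-4137 - 1*(-183966)) = (326 - 1*471) - (-4137 - 1*(-183966)) = (326 - 471) - (-4137 + 183966) = -145 - 1*179829 = -145 - 179829 = -179974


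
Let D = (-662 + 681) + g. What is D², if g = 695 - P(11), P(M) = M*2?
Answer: 478864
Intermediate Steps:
P(M) = 2*M
g = 673 (g = 695 - 2*11 = 695 - 1*22 = 695 - 22 = 673)
D = 692 (D = (-662 + 681) + 673 = 19 + 673 = 692)
D² = 692² = 478864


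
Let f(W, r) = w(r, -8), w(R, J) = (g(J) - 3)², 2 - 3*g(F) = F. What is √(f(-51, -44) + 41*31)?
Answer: 4*√715/3 ≈ 35.653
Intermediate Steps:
g(F) = ⅔ - F/3
w(R, J) = (-7/3 - J/3)² (w(R, J) = ((⅔ - J/3) - 3)² = (-7/3 - J/3)²)
f(W, r) = ⅑ (f(W, r) = (7 - 8)²/9 = (⅑)*(-1)² = (⅑)*1 = ⅑)
√(f(-51, -44) + 41*31) = √(⅑ + 41*31) = √(⅑ + 1271) = √(11440/9) = 4*√715/3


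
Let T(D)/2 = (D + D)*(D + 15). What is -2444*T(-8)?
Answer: 547456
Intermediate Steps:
T(D) = 4*D*(15 + D) (T(D) = 2*((D + D)*(D + 15)) = 2*((2*D)*(15 + D)) = 2*(2*D*(15 + D)) = 4*D*(15 + D))
-2444*T(-8) = -9776*(-8)*(15 - 8) = -9776*(-8)*7 = -2444*(-224) = 547456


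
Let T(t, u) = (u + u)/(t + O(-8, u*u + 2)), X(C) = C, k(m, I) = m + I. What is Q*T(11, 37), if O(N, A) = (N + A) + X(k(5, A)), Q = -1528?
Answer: -56536/1375 ≈ -41.117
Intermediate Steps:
k(m, I) = I + m
O(N, A) = 5 + N + 2*A (O(N, A) = (N + A) + (A + 5) = (A + N) + (5 + A) = 5 + N + 2*A)
T(t, u) = 2*u/(1 + t + 2*u**2) (T(t, u) = (u + u)/(t + (5 - 8 + 2*(u*u + 2))) = (2*u)/(t + (5 - 8 + 2*(u**2 + 2))) = (2*u)/(t + (5 - 8 + 2*(2 + u**2))) = (2*u)/(t + (5 - 8 + (4 + 2*u**2))) = (2*u)/(t + (1 + 2*u**2)) = (2*u)/(1 + t + 2*u**2) = 2*u/(1 + t + 2*u**2))
Q*T(11, 37) = -3056*37/(1 + 11 + 2*37**2) = -3056*37/(1 + 11 + 2*1369) = -3056*37/(1 + 11 + 2738) = -3056*37/2750 = -1528*37/1375 = -56536/1375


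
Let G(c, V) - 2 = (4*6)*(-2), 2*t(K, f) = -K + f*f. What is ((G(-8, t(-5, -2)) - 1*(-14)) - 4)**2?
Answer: 1296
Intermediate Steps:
t(K, f) = f**2/2 - K/2 (t(K, f) = (-K + f*f)/2 = (-K + f**2)/2 = (f**2 - K)/2 = f**2/2 - K/2)
G(c, V) = -46 (G(c, V) = 2 + (4*6)*(-2) = 2 + 24*(-2) = 2 - 48 = -46)
((G(-8, t(-5, -2)) - 1*(-14)) - 4)**2 = ((-46 - 1*(-14)) - 4)**2 = ((-46 + 14) - 4)**2 = (-32 - 4)**2 = (-36)**2 = 1296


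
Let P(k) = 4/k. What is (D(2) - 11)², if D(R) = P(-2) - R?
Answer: 225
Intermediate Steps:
D(R) = -2 - R (D(R) = 4/(-2) - R = 4*(-½) - R = -2 - R)
(D(2) - 11)² = ((-2 - 1*2) - 11)² = ((-2 - 2) - 11)² = (-4 - 11)² = (-15)² = 225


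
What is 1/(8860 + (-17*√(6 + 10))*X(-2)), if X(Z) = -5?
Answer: 1/9200 ≈ 0.00010870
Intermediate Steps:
1/(8860 + (-17*√(6 + 10))*X(-2)) = 1/(8860 - 17*√(6 + 10)*(-5)) = 1/(8860 - 17*√16*(-5)) = 1/(8860 - 17*4*(-5)) = 1/(8860 - 68*(-5)) = 1/(8860 + 340) = 1/9200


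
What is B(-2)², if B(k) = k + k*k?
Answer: 4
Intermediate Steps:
B(k) = k + k²
B(-2)² = (-2*(1 - 2))² = (-2*(-1))² = 2² = 4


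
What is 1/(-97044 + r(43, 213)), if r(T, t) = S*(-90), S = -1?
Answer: -1/96954 ≈ -1.0314e-5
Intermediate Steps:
r(T, t) = 90 (r(T, t) = -1*(-90) = 90)
1/(-97044 + r(43, 213)) = 1/(-97044 + 90) = 1/(-96954) = -1/96954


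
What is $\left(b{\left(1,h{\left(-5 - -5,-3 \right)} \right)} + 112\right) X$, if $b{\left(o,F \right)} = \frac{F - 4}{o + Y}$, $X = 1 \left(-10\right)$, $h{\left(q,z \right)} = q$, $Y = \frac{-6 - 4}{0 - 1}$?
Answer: $- \frac{12280}{11} \approx -1116.4$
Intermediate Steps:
$Y = 10$ ($Y = - \frac{10}{-1} = \left(-10\right) \left(-1\right) = 10$)
$X = -10$
$b{\left(o,F \right)} = \frac{-4 + F}{10 + o}$ ($b{\left(o,F \right)} = \frac{F - 4}{o + 10} = \frac{-4 + F}{10 + o}$)
$\left(b{\left(1,h{\left(-5 - -5,-3 \right)} \right)} + 112\right) X = \left(\frac{-4 - 0}{10 + 1} + 112\right) \left(-10\right) = \left(\frac{-4 + \left(-5 + 5\right)}{11} + 112\right) \left(-10\right) = \left(\frac{-4 + 0}{11} + 112\right) \left(-10\right) = \left(\frac{1}{11} \left(-4\right) + 112\right) \left(-10\right) = \left(- \frac{4}{11} + 112\right) \left(-10\right) = \frac{1228}{11} \left(-10\right) = - \frac{12280}{11}$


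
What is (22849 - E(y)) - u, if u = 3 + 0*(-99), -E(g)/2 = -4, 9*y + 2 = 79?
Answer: 22838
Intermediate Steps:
y = 77/9 (y = -2/9 + (⅑)*79 = -2/9 + 79/9 = 77/9 ≈ 8.5556)
E(g) = 8 (E(g) = -2*(-4) = 8)
u = 3 (u = 3 + 0 = 3)
(22849 - E(y)) - u = (22849 - 1*8) - 1*3 = (22849 - 8) - 3 = 22841 - 3 = 22838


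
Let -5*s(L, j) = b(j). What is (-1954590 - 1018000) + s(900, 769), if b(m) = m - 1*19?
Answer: -2972740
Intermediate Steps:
b(m) = -19 + m (b(m) = m - 19 = -19 + m)
s(L, j) = 19/5 - j/5 (s(L, j) = -(-19 + j)/5 = 19/5 - j/5)
(-1954590 - 1018000) + s(900, 769) = (-1954590 - 1018000) + (19/5 - ⅕*769) = -2972590 + (19/5 - 769/5) = -2972590 - 150 = -2972740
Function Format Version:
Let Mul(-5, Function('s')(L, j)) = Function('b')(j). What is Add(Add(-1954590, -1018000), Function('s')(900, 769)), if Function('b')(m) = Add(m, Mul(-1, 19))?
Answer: -2972740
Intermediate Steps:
Function('b')(m) = Add(-19, m) (Function('b')(m) = Add(m, -19) = Add(-19, m))
Function('s')(L, j) = Add(Rational(19, 5), Mul(Rational(-1, 5), j)) (Function('s')(L, j) = Mul(Rational(-1, 5), Add(-19, j)) = Add(Rational(19, 5), Mul(Rational(-1, 5), j)))
Add(Add(-1954590, -1018000), Function('s')(900, 769)) = Add(Add(-1954590, -1018000), Add(Rational(19, 5), Mul(Rational(-1, 5), 769))) = Add(-2972590, Add(Rational(19, 5), Rational(-769, 5))) = Add(-2972590, -150) = -2972740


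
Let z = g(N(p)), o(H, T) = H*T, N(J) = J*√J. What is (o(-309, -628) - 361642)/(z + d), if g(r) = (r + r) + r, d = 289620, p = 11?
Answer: -5393046200/9319970269 + 1843490*√11/27959910807 ≈ -0.57844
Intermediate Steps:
N(J) = J^(3/2)
g(r) = 3*r (g(r) = 2*r + r = 3*r)
z = 33*√11 (z = 3*11^(3/2) = 3*(11*√11) = 33*√11 ≈ 109.45)
(o(-309, -628) - 361642)/(z + d) = (-309*(-628) - 361642)/(33*√11 + 289620) = (194052 - 361642)/(289620 + 33*√11) = -167590/(289620 + 33*√11)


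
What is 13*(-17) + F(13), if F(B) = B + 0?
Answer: -208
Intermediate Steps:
F(B) = B
13*(-17) + F(13) = 13*(-17) + 13 = -221 + 13 = -208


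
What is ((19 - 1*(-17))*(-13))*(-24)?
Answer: 11232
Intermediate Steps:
((19 - 1*(-17))*(-13))*(-24) = ((19 + 17)*(-13))*(-24) = (36*(-13))*(-24) = -468*(-24) = 11232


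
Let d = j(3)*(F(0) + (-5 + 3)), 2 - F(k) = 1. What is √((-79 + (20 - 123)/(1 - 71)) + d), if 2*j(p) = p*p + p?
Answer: I*√409290/70 ≈ 9.1394*I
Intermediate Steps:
F(k) = 1 (F(k) = 2 - 1*1 = 2 - 1 = 1)
j(p) = p/2 + p²/2 (j(p) = (p*p + p)/2 = (p² + p)/2 = (p + p²)/2 = p/2 + p²/2)
d = -6 (d = ((½)*3*(1 + 3))*(1 + (-5 + 3)) = ((½)*3*4)*(1 - 2) = 6*(-1) = -6)
√((-79 + (20 - 123)/(1 - 71)) + d) = √((-79 + (20 - 123)/(1 - 71)) - 6) = √((-79 - 103/(-70)) - 6) = √((-79 - 103*(-1/70)) - 6) = √((-79 + 103/70) - 6) = √(-5427/70 - 6) = √(-5847/70) = I*√409290/70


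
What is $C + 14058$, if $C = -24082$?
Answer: $-10024$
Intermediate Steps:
$C + 14058 = -24082 + 14058 = -10024$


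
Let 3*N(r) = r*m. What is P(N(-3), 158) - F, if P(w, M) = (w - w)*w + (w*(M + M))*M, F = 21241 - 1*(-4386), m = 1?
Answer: -75555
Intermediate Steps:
F = 25627 (F = 21241 + 4386 = 25627)
N(r) = r/3 (N(r) = (r*1)/3 = r/3)
P(w, M) = 2*w*M**2 (P(w, M) = 0*w + (w*(2*M))*M = 0 + (2*M*w)*M = 0 + 2*w*M**2 = 2*w*M**2)
P(N(-3), 158) - F = 2*((1/3)*(-3))*158**2 - 1*25627 = 2*(-1)*24964 - 25627 = -49928 - 25627 = -75555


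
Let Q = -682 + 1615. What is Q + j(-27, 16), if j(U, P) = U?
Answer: 906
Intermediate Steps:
Q = 933
Q + j(-27, 16) = 933 - 27 = 906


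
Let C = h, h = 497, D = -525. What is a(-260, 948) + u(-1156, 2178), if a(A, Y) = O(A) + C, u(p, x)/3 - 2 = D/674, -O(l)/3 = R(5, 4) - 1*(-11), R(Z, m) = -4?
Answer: 323293/674 ≈ 479.66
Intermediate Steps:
C = 497
O(l) = -21 (O(l) = -3*(-4 - 1*(-11)) = -3*(-4 + 11) = -3*7 = -21)
u(p, x) = 2469/674 (u(p, x) = 6 + 3*(-525/674) = 6 - 1575/674 = 2469/674)
a(A, Y) = 476 (a(A, Y) = -21 + 497 = 476)
a(-260, 948) + u(-1156, 2178) = 476 + 2469/674 = 323293/674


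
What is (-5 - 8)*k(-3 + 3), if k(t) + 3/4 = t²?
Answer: 39/4 ≈ 9.7500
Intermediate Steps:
k(t) = -¾ + t²
(-5 - 8)*k(-3 + 3) = (-5 - 8)*(-¾ + (-3 + 3)²) = -13*(-¾ + 0²) = -13*(-¾ + 0) = -13*(-¾) = 39/4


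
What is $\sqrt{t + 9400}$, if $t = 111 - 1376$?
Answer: $\sqrt{8135} \approx 90.194$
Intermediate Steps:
$t = -1265$ ($t = 111 - 1376 = -1265$)
$\sqrt{t + 9400} = \sqrt{-1265 + 9400} = \sqrt{8135}$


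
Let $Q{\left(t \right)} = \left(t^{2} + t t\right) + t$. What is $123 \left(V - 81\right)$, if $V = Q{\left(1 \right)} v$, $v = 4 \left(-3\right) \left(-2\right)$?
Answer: $-1107$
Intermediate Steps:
$v = 24$ ($v = \left(-12\right) \left(-2\right) = 24$)
$Q{\left(t \right)} = t + 2 t^{2}$ ($Q{\left(t \right)} = \left(t^{2} + t^{2}\right) + t = 2 t^{2} + t = t + 2 t^{2}$)
$V = 72$ ($V = 1 \left(1 + 2 \cdot 1\right) 24 = 1 \left(1 + 2\right) 24 = 1 \cdot 3 \cdot 24 = 3 \cdot 24 = 72$)
$123 \left(V - 81\right) = 123 \left(72 - 81\right) = 123 \left(-9\right) = -1107$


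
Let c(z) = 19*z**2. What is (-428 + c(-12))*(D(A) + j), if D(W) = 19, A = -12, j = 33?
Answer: 120016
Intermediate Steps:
(-428 + c(-12))*(D(A) + j) = (-428 + 19*(-12)**2)*(19 + 33) = (-428 + 19*144)*52 = (-428 + 2736)*52 = 2308*52 = 120016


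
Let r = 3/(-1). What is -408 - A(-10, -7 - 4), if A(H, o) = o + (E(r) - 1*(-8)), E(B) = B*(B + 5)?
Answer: -399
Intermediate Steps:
r = -3 (r = 3*(-1) = -3)
E(B) = B*(5 + B)
A(H, o) = 2 + o (A(H, o) = o + (-3*(5 - 3) - 1*(-8)) = o + (-3*2 + 8) = o + (-6 + 8) = o + 2 = 2 + o)
-408 - A(-10, -7 - 4) = -408 - (2 + (-7 - 4)) = -408 - (2 - 11) = -408 - 1*(-9) = -408 + 9 = -399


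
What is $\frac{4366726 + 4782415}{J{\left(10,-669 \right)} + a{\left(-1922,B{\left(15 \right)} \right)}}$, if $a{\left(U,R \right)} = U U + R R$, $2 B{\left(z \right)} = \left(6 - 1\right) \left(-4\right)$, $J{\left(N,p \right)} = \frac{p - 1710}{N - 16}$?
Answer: $\frac{18298282}{7389161} \approx 2.4764$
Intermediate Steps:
$J{\left(N,p \right)} = \frac{-1710 + p}{-16 + N}$
$B{\left(z \right)} = -10$ ($B{\left(z \right)} = \frac{\left(6 - 1\right) \left(-4\right)}{2} = \frac{5 \left(-4\right)}{2} = \frac{1}{2} \left(-20\right) = -10$)
$a{\left(U,R \right)} = R^{2} + U^{2}$ ($a{\left(U,R \right)} = U^{2} + R^{2} = R^{2} + U^{2}$)
$\frac{4366726 + 4782415}{J{\left(10,-669 \right)} + a{\left(-1922,B{\left(15 \right)} \right)}} = \frac{4366726 + 4782415}{\frac{-1710 - 669}{-16 + 10} + \left(\left(-10\right)^{2} + \left(-1922\right)^{2}\right)} = \frac{9149141}{\frac{1}{-6} \left(-2379\right) + \left(100 + 3694084\right)} = \frac{9149141}{\left(- \frac{1}{6}\right) \left(-2379\right) + 3694184} = \frac{9149141}{\frac{793}{2} + 3694184} = \frac{9149141}{\frac{7389161}{2}} = 9149141 \cdot \frac{2}{7389161} = \frac{18298282}{7389161}$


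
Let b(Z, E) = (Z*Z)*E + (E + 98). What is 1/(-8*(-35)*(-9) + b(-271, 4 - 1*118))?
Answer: -1/8374810 ≈ -1.1941e-7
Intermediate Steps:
b(Z, E) = 98 + E + E*Z² (b(Z, E) = Z²*E + (98 + E) = E*Z² + (98 + E) = 98 + E + E*Z²)
1/(-8*(-35)*(-9) + b(-271, 4 - 1*118)) = 1/(-8*(-35)*(-9) + (98 + (4 - 1*118) + (4 - 1*118)*(-271)²)) = 1/(280*(-9) + (98 + (4 - 118) + (4 - 118)*73441)) = 1/(-2520 + (98 - 114 - 114*73441)) = 1/(-2520 + (98 - 114 - 8372274)) = 1/(-2520 - 8372290) = 1/(-8374810) = -1/8374810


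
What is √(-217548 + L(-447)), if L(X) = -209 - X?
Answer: I*√217310 ≈ 466.17*I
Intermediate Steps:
√(-217548 + L(-447)) = √(-217548 + (-209 - 1*(-447))) = √(-217548 + (-209 + 447)) = √(-217548 + 238) = √(-217310) = I*√217310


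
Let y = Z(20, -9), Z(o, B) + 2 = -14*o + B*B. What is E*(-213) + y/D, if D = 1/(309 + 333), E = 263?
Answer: -185061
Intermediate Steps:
D = 1/642 ≈ 0.0015576
Z(o, B) = -2 + B² - 14*o (Z(o, B) = -2 + (-14*o + B*B) = -2 + (-14*o + B²) = -2 + (B² - 14*o) = -2 + B² - 14*o)
y = -201 (y = -2 + (-9)² - 14*20 = -2 + 81 - 280 = -201)
E*(-213) + y/D = 263*(-213) - 201/1/642 = -56019 - 201*642 = -56019 - 129042 = -185061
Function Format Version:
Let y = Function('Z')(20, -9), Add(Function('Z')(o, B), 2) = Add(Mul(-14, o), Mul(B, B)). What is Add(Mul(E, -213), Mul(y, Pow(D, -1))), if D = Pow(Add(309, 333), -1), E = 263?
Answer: -185061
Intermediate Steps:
D = Rational(1, 642) (D = Pow(642, -1) = Rational(1, 642) ≈ 0.0015576)
Function('Z')(o, B) = Add(-2, Pow(B, 2), Mul(-14, o)) (Function('Z')(o, B) = Add(-2, Add(Mul(-14, o), Mul(B, B))) = Add(-2, Add(Mul(-14, o), Pow(B, 2))) = Add(-2, Add(Pow(B, 2), Mul(-14, o))) = Add(-2, Pow(B, 2), Mul(-14, o)))
y = -201 (y = Add(-2, Pow(-9, 2), Mul(-14, 20)) = Add(-2, 81, -280) = -201)
Add(Mul(E, -213), Mul(y, Pow(D, -1))) = Add(Mul(263, -213), Mul(-201, Pow(Rational(1, 642), -1))) = Add(-56019, Mul(-201, 642)) = Add(-56019, -129042) = -185061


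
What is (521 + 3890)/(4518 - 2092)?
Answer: 4411/2426 ≈ 1.8182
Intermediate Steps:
(521 + 3890)/(4518 - 2092) = 4411/2426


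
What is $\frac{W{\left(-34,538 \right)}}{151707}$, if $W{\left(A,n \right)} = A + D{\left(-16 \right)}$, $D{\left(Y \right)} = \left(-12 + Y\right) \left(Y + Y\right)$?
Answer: $\frac{862}{151707} \approx 0.005682$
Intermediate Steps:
$D{\left(Y \right)} = 2 Y \left(-12 + Y\right)$ ($D{\left(Y \right)} = \left(-12 + Y\right) 2 Y = 2 Y \left(-12 + Y\right)$)
$W{\left(A,n \right)} = 896 + A$ ($W{\left(A,n \right)} = A + 2 \left(-16\right) \left(-12 - 16\right) = A + 2 \left(-16\right) \left(-28\right) = A + 896 = 896 + A$)
$\frac{W{\left(-34,538 \right)}}{151707} = \frac{896 - 34}{151707} = 862 \cdot \frac{1}{151707} = \frac{862}{151707}$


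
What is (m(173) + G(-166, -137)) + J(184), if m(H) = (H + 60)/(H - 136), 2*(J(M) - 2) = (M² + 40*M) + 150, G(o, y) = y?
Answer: 760509/37 ≈ 20554.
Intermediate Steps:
J(M) = 77 + M²/2 + 20*M (J(M) = 2 + ((M² + 40*M) + 150)/2 = 2 + (150 + M² + 40*M)/2 = 2 + (75 + M²/2 + 20*M) = 77 + M²/2 + 20*M)
m(H) = (60 + H)/(-136 + H)
(m(173) + G(-166, -137)) + J(184) = ((60 + 173)/(-136 + 173) - 137) + (77 + (½)*184² + 20*184) = (233/37 - 137) + (77 + (½)*33856 + 3680) = ((1/37)*233 - 137) + (77 + 16928 + 3680) = (233/37 - 137) + 20685 = -4836/37 + 20685 = 760509/37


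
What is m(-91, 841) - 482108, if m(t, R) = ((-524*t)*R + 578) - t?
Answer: 39620805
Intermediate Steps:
m(t, R) = 578 - t - 524*R*t (m(t, R) = (-524*R*t + 578) - t = (578 - 524*R*t) - t = 578 - t - 524*R*t)
m(-91, 841) - 482108 = (578 - 1*(-91) - 524*841*(-91)) - 482108 = (578 + 91 + 40102244) - 482108 = 40102913 - 482108 = 39620805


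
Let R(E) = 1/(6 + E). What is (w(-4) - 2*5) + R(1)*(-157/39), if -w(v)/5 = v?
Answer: 2573/273 ≈ 9.4249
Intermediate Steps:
w(v) = -5*v
(w(-4) - 2*5) + R(1)*(-157/39) = (-5*(-4) - 2*5) + (-157/39)/(6 + 1) = (20 - 10) + (-157*1/39)/7 = 10 + (⅐)*(-157/39) = 10 - 157/273 = 2573/273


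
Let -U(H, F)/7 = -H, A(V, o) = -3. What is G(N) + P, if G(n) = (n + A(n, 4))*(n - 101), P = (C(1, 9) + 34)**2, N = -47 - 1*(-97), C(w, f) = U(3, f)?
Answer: 628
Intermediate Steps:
U(H, F) = 7*H (U(H, F) = -(-7)*H = 7*H)
C(w, f) = 21 (C(w, f) = 7*3 = 21)
N = 50 (N = -47 + 97 = 50)
P = 3025 (P = (21 + 34)**2 = 55**2 = 3025)
G(n) = (-101 + n)*(-3 + n) (G(n) = (n - 3)*(n - 101) = (-3 + n)*(-101 + n) = (-101 + n)*(-3 + n))
G(N) + P = (303 + 50**2 - 104*50) + 3025 = (303 + 2500 - 5200) + 3025 = -2397 + 3025 = 628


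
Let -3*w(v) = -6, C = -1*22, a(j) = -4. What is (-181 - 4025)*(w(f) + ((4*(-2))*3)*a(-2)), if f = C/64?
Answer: -412188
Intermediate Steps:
C = -22
f = -11/32 (f = -22/64 = -22*1/64 = -11/32 ≈ -0.34375)
w(v) = 2 (w(v) = -⅓*(-6) = 2)
(-181 - 4025)*(w(f) + ((4*(-2))*3)*a(-2)) = (-181 - 4025)*(2 + ((4*(-2))*3)*(-4)) = -4206*(2 - 8*3*(-4)) = -4206*(2 - 24*(-4)) = -4206*(2 + 96) = -4206*98 = -412188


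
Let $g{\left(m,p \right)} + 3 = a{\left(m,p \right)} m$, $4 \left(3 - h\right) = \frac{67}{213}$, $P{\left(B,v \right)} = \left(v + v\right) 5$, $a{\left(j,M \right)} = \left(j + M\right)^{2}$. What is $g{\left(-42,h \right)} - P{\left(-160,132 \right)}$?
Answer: $- \frac{7919961007}{120984} \approx -65463.0$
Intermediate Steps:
$a{\left(j,M \right)} = \left(M + j\right)^{2}$
$P{\left(B,v \right)} = 10 v$ ($P{\left(B,v \right)} = 2 v 5 = 10 v$)
$h = \frac{2489}{852}$ ($h = 3 - \frac{67 \cdot \frac{1}{213}}{4} = 3 - \frac{67}{852} = \frac{2489}{852} \approx 2.9214$)
$g{\left(m,p \right)} = -3 + m \left(m + p\right)^{2}$ ($g{\left(m,p \right)} = -3 + \left(p + m\right)^{2} m = -3 + \left(m + p\right)^{2} m = -3 + m \left(m + p\right)^{2}$)
$g{\left(-42,h \right)} - P{\left(-160,132 \right)} = \left(-3 - 42 \left(-42 + \frac{2489}{852}\right)^{2}\right) - 10 \cdot 132 = \left(-3 - 42 \left(- \frac{33295}{852}\right)^{2}\right) - 1320 = \left(-3 - \frac{7759899175}{120984}\right) - 1320 = - \frac{7760262127}{120984} - 1320 = - \frac{7919961007}{120984}$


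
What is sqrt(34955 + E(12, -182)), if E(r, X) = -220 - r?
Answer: sqrt(34723) ≈ 186.34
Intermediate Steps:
sqrt(34955 + E(12, -182)) = sqrt(34955 + (-220 - 1*12)) = sqrt(34955 + (-220 - 12)) = sqrt(34955 - 232) = sqrt(34723)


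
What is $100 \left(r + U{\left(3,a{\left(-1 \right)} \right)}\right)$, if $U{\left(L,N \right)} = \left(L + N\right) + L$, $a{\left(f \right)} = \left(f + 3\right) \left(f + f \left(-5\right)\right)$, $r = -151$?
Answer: $-13700$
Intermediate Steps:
$a{\left(f \right)} = - 4 f \left(3 + f\right)$ ($a{\left(f \right)} = \left(3 + f\right) \left(f - 5 f\right) = \left(3 + f\right) \left(- 4 f\right) = - 4 f \left(3 + f\right)$)
$U{\left(L,N \right)} = N + 2 L$
$100 \left(r + U{\left(3,a{\left(-1 \right)} \right)}\right) = 100 \left(-151 - \left(-6 - 4 \left(3 - 1\right)\right)\right) = 100 \left(-151 - \left(-6 - 8\right)\right) = 100 \left(-151 + \left(8 + 6\right)\right) = 100 \left(-151 + 14\right) = 100 \left(-137\right) = -13700$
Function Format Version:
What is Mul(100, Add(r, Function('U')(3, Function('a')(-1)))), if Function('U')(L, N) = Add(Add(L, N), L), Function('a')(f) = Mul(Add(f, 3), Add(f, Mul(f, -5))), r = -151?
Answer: -13700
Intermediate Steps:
Function('a')(f) = Mul(-4, f, Add(3, f)) (Function('a')(f) = Mul(Add(3, f), Add(f, Mul(-5, f))) = Mul(Add(3, f), Mul(-4, f)) = Mul(-4, f, Add(3, f)))
Function('U')(L, N) = Add(N, Mul(2, L))
Mul(100, Add(r, Function('U')(3, Function('a')(-1)))) = Mul(100, Add(-151, Add(Mul(-4, -1, Add(3, -1)), Mul(2, 3)))) = Mul(100, Add(-151, Add(Mul(-4, -1, 2), 6))) = Mul(100, Add(-151, Add(8, 6))) = Mul(100, Add(-151, 14)) = Mul(100, -137) = -13700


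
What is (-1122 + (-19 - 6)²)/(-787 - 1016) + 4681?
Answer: 8440340/1803 ≈ 4681.3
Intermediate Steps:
(-1122 + (-19 - 6)²)/(-787 - 1016) + 4681 = (-1122 + (-25)²)/(-1803) + 4681 = (-1122 + 625)*(-1/1803) + 4681 = -497*(-1/1803) + 4681 = 497/1803 + 4681 = 8440340/1803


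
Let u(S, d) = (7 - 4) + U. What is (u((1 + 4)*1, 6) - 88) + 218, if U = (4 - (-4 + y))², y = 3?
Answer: 158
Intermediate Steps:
U = 25 (U = (4 - (-4 + 3))² = (4 - 1*(-1))² = (4 + 1)² = 5² = 25)
u(S, d) = 28 (u(S, d) = (7 - 4) + 25 = 3 + 25 = 28)
(u((1 + 4)*1, 6) - 88) + 218 = (28 - 88) + 218 = -60 + 218 = 158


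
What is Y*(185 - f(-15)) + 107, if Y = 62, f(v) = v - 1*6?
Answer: 12879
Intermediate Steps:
f(v) = -6 + v (f(v) = v - 6 = -6 + v)
Y*(185 - f(-15)) + 107 = 62*(185 - (-6 - 15)) + 107 = 62*(185 - 1*(-21)) + 107 = 62*(185 + 21) + 107 = 62*206 + 107 = 12772 + 107 = 12879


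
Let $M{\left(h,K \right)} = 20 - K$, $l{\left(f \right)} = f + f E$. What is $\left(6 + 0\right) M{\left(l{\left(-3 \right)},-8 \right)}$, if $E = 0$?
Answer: $168$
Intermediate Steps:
$l{\left(f \right)} = f$ ($l{\left(f \right)} = f + f 0 = f + 0 = f$)
$\left(6 + 0\right) M{\left(l{\left(-3 \right)},-8 \right)} = \left(6 + 0\right) \left(20 - -8\right) = 6 \left(20 + 8\right) = 6 \cdot 28 = 168$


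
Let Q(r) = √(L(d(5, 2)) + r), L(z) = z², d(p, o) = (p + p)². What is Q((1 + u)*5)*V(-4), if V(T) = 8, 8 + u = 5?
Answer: 24*√1110 ≈ 799.60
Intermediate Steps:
u = -3 (u = -8 + 5 = -3)
d(p, o) = 4*p² (d(p, o) = (2*p)² = 4*p²)
Q(r) = √(10000 + r) (Q(r) = √((4*5²)² + r) = √((4*25)² + r) = √(100² + r) = √(10000 + r))
Q((1 + u)*5)*V(-4) = √(10000 + (1 - 3)*5)*8 = √(10000 - 2*5)*8 = √(10000 - 10)*8 = √9990*8 = (3*√1110)*8 = 24*√1110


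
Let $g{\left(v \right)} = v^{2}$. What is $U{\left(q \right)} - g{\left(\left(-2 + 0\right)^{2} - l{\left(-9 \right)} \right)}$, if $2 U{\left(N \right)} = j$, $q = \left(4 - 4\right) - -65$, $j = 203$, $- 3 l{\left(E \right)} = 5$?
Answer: $\frac{1249}{18} \approx 69.389$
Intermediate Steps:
$l{\left(E \right)} = - \frac{5}{3}$ ($l{\left(E \right)} = \left(- \frac{1}{3}\right) 5 = - \frac{5}{3}$)
$q = 65$ ($q = \left(4 - 4\right) + 65 = 0 + 65 = 65$)
$U{\left(N \right)} = \frac{203}{2}$ ($U{\left(N \right)} = \frac{1}{2} \cdot 203 = \frac{203}{2}$)
$U{\left(q \right)} - g{\left(\left(-2 + 0\right)^{2} - l{\left(-9 \right)} \right)} = \frac{203}{2} - \left(\left(-2 + 0\right)^{2} - - \frac{5}{3}\right)^{2} = \frac{203}{2} - \left(\left(-2\right)^{2} + \frac{5}{3}\right)^{2} = \frac{203}{2} - \left(4 + \frac{5}{3}\right)^{2} = \frac{203}{2} - \left(\frac{17}{3}\right)^{2} = \frac{203}{2} - \frac{289}{9} = \frac{1249}{18}$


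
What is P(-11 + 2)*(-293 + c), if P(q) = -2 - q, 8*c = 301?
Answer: -14301/8 ≈ -1787.6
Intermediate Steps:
c = 301/8 (c = (⅛)*301 = 301/8 ≈ 37.625)
P(-11 + 2)*(-293 + c) = (-2 - (-11 + 2))*(-293 + 301/8) = (-2 - 1*(-9))*(-2043/8) = (-2 + 9)*(-2043/8) = 7*(-2043/8) = -14301/8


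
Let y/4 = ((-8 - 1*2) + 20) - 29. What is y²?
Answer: 5776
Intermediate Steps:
y = -76 (y = 4*(((-8 - 1*2) + 20) - 29) = 4*(((-8 - 2) + 20) - 29) = 4*((-10 + 20) - 29) = 4*(10 - 29) = 4*(-19) = -76)
y² = (-76)² = 5776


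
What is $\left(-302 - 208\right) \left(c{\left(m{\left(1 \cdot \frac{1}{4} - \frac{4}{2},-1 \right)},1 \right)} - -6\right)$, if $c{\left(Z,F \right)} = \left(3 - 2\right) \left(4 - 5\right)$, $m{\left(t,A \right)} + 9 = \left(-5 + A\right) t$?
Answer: $-2550$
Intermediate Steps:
$m{\left(t,A \right)} = -9 + t \left(-5 + A\right)$ ($m{\left(t,A \right)} = -9 + \left(-5 + A\right) t = -9 + t \left(-5 + A\right)$)
$c{\left(Z,F \right)} = -1$ ($c{\left(Z,F \right)} = 1 \left(-1\right) = -1$)
$\left(-302 - 208\right) \left(c{\left(m{\left(1 \cdot \frac{1}{4} - \frac{4}{2},-1 \right)},1 \right)} - -6\right) = \left(-302 - 208\right) \left(-1 - -6\right) = - 510 \left(-1 + 6\right) = \left(-510\right) 5 = -2550$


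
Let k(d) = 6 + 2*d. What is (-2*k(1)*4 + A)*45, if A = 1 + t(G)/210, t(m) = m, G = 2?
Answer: -19842/7 ≈ -2834.6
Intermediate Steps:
A = 106/105 (A = 1 + 2/210 = 1 + 2*(1/210) = 1 + 1/105 = 106/105 ≈ 1.0095)
(-2*k(1)*4 + A)*45 = (-2*(6 + 2*1)*4 + 106/105)*45 = (-2*(6 + 2)*4 + 106/105)*45 = (-2*8*4 + 106/105)*45 = (-16*4 + 106/105)*45 = (-64 + 106/105)*45 = -6614/105*45 = -19842/7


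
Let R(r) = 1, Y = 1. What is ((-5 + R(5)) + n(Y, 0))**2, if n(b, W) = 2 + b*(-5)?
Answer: 49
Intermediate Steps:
n(b, W) = 2 - 5*b
((-5 + R(5)) + n(Y, 0))**2 = ((-5 + 1) + (2 - 5*1))**2 = (-4 + (2 - 5))**2 = (-4 - 3)**2 = (-7)**2 = 49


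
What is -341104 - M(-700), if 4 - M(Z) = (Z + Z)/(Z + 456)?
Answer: -20807238/61 ≈ -3.4110e+5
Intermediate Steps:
M(Z) = 4 - 2*Z/(456 + Z) (M(Z) = 4 - (Z + Z)/(Z + 456) = 4 - 2*Z/(456 + Z))
-341104 - M(-700) = -341104 - 2*(912 - 700)/(456 - 700) = -341104 - 2*212/(-244) = -341104 - 2*(-1)*212/244 = -341104 - 1*(-106/61) = -341104 + 106/61 = -20807238/61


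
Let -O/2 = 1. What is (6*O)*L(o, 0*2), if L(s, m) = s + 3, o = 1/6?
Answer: -38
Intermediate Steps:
O = -2 (O = -2*1 = -2)
o = 1/6 ≈ 0.16667
L(s, m) = 3 + s
(6*O)*L(o, 0*2) = (6*(-2))*(3 + 1/6) = -12*19/6 = -38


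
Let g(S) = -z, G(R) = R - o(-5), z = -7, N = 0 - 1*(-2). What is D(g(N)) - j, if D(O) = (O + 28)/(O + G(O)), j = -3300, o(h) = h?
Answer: 62735/19 ≈ 3301.8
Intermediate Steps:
N = 2 (N = 0 + 2 = 2)
G(R) = 5 + R (G(R) = R - 1*(-5) = R + 5 = 5 + R)
g(S) = 7 (g(S) = -1*(-7) = 7)
D(O) = (28 + O)/(5 + 2*O) (D(O) = (O + 28)/(O + (5 + O)) = (28 + O)/(5 + 2*O))
D(g(N)) - j = (28 + 7)/(5 + 2*7) - 1*(-3300) = 35/(5 + 14) + 3300 = 35/19 + 3300 = 62735/19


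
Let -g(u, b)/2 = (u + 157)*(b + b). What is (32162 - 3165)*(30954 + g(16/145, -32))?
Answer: 214702429106/145 ≈ 1.4807e+9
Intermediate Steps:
g(u, b) = -4*b*(157 + u) (g(u, b) = -2*(u + 157)*(b + b) = -2*(157 + u)*2*b = -4*b*(157 + u))
(32162 - 3165)*(30954 + g(16/145, -32)) = (32162 - 3165)*(30954 - 4*(-32)*(157 + 16/145)) = 28997*(30954 - 4*(-32)*(157 + 16*(1/145))) = 28997*(30954 - 4*(-32)*(157 + 16/145)) = 28997*(30954 - 4*(-32)*22781/145) = 28997*(30954 + 2915968/145) = 28997*(7404298/145) = 214702429106/145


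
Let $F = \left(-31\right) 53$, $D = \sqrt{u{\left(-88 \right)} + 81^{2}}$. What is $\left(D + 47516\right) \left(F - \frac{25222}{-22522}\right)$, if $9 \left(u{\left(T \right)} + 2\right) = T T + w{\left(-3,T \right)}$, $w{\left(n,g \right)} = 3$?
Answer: $- \frac{878533397392}{11261} - \frac{18489212 \sqrt{66778}}{33783} \approx -7.8157 \cdot 10^{7}$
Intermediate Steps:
$u{\left(T \right)} = - \frac{5}{3} + \frac{T^{2}}{9}$ ($u{\left(T \right)} = -2 + \frac{T T + 3}{9} = -2 + \frac{T^{2} + 3}{9} = -2 + \frac{3 + T^{2}}{9} = -2 + \left(\frac{1}{3} + \frac{T^{2}}{9}\right) = - \frac{5}{3} + \frac{T^{2}}{9}$)
$D = \frac{\sqrt{66778}}{3}$ ($D = \sqrt{\left(- \frac{5}{3} + \frac{\left(-88\right)^{2}}{9}\right) + 81^{2}} = \sqrt{\left(- \frac{5}{3} + \frac{1}{9} \cdot 7744\right) + 6561} = \sqrt{\left(- \frac{5}{3} + \frac{7744}{9}\right) + 6561} = \sqrt{\frac{7729}{9} + 6561} = \sqrt{\frac{66778}{9}} = \frac{\sqrt{66778}}{3} \approx 86.138$)
$F = -1643$
$\left(D + 47516\right) \left(F - \frac{25222}{-22522}\right) = \left(\frac{\sqrt{66778}}{3} + 47516\right) \left(-1643 - \frac{25222}{-22522}\right) = \left(47516 + \frac{\sqrt{66778}}{3}\right) \left(-1643 - - \frac{12611}{11261}\right) = \left(47516 + \frac{\sqrt{66778}}{3}\right) \left(-1643 + \frac{12611}{11261}\right) = \left(47516 + \frac{\sqrt{66778}}{3}\right) \left(- \frac{18489212}{11261}\right) = - \frac{878533397392}{11261} - \frac{18489212 \sqrt{66778}}{33783}$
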